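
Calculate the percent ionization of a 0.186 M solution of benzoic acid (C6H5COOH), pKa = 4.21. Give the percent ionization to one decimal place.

C6H5COOH ⇌ C6H5COO- + H+; let x = [H+] at equilibrium.
Ka = 10^(−4.21) = 6.17 × 10^-5
x ≈ √(Ka·C₀) = √(6.17 × 10^-5 × 0.186) = 3.39 × 10^-3 M
% ionization = x/C₀ × 100% = 3.39 × 10^-3/0.186 × 100% = 1.8%

1.8%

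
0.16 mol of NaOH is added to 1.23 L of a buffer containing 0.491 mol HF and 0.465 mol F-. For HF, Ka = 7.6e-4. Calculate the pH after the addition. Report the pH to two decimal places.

pH = 3.40

After neutralization: n(HF) = 0.331 mol, n(F-) = 0.625 mol.
pKa = −log(7.6 × 10^-4) = 3.119
Henderson–Hasselbalch with mole ratio 0.625/0.331: pH = 3.119 + (+0.276)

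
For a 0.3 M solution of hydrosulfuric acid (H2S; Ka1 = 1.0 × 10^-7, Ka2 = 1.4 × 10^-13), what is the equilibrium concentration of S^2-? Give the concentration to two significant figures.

First ionization gives [H+] ≈ [HS-] = 1.73 × 10^-4 M.
Second step: Ka2 = [H+][S^2-]/[HS-] ≈ [S^2-] (since [H+] ≈ [HS-]).
So [S^2-] ≈ Ka2.

1.4 × 10^-13 M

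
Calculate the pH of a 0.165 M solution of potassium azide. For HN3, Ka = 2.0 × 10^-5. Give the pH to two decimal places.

pH = 8.96

N3- is the conjugate base of the weak acid HN3.
Kb = Kw/Ka = 1.0×10^-14 / 2.0 × 10^-5 = 5.00 × 10^-10
From the ICE table, Kb = [OH-]²/(0.165 − [OH-]) = 5.00 × 10^-10.
Since Kb ≪ C₀, [OH-] ≈ √(Kb·C₀) = 9.08 × 10^-6 M.
([OH-]/C₀ = 0.0055% < 5%, so the approximation holds.)
pOH = 5.04, so pH = 14.00 − pOH = 8.96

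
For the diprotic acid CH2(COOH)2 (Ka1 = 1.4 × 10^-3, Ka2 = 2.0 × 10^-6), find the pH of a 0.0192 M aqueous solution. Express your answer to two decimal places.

Since Ka1 ≫ Ka2, the first ionization dominates [H+].
Ka1 = x²/(0.0192 − x) = 1.4 × 10^-3
Solving the quadratic: x = (−Ka1 + √(Ka1² + 4·Ka1·C₀))/2 = 4.53 × 10^-3 M
pH = −log(4.53 × 10^-3) = 2.34

pH = 2.34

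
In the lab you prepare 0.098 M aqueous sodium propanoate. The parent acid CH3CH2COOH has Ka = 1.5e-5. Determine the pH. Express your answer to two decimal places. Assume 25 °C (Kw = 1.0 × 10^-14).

pH = 8.91

CH3CH2COO- is the conjugate base of the weak acid CH3CH2COOH.
Kb = Kw/Ka = 1.0×10^-14 / 1.5 × 10^-5 = 6.67 × 10^-10
Kb = x²/(0.098 − x) = 6.67 × 10^-10
Since Kb ≪ C₀, x ≈ √(Kb·C₀) = 8.08 × 10^-6 M.
Check: 0.0082% ionized — well under 5%, approximation valid.
pOH = 5.09, so pH = 14.00 − pOH = 8.91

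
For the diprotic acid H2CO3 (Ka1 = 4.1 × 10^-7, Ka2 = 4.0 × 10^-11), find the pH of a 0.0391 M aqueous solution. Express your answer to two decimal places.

Since Ka1 ≫ Ka2, the first ionization dominates [H+].
Ka1 = x²/(0.0391 − x) = 4.1 × 10^-7
x ≈ √(4.1 × 10^-7 × 0.0391) = 1.27 × 10^-4 M
pH = −log(1.27 × 10^-4) = 3.90

pH = 3.90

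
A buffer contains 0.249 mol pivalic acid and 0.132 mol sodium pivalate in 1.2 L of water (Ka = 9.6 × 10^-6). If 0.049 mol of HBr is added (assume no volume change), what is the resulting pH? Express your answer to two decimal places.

After neutralization: n((CH3)3CCOOH) = 0.298 mol, n((CH3)3CCOO-) = 0.083 mol.
pKa = −log(9.6 × 10^-6) = 5.018
pH = pKa + log([A⁻]/[HA]) = 5.018 + log(0.083/0.298) = 5.018 -0.555

pH = 4.46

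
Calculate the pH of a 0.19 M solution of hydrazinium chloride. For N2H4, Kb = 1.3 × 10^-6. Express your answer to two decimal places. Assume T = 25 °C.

N2H5+ is the conjugate acid of the weak base N2H4.
Ka = Kw/Kb = 1.0×10^-14 / 1.3 × 10^-6 = 7.69 × 10^-9
From the ICE table, Ka = x²/(0.19 − x) = 7.69 × 10^-9.
Assume x ≪ 0.19: x ≈ √(7.69 × 10^-9 × 0.19) = 3.82 × 10^-5 M
pH = −log[H+] = −log(3.82 × 10^-5) = 4.42

pH = 4.42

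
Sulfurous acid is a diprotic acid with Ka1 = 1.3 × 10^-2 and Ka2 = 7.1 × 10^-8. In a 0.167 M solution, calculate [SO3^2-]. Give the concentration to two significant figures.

7.1 × 10^-8 M

First ionization gives [H+] ≈ [HSO3-] = 4.05 × 10^-2 M.
Second step: Ka2 = [H+][SO3^2-]/[HSO3-] ≈ [SO3^2-] (since [H+] ≈ [HSO3-]).
So [SO3^2-] ≈ Ka2.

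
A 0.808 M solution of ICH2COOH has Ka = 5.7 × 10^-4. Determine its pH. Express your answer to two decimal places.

ICH2COOH ⇌ ICH2COO- + H+
From the ICE table, Ka = [H+]²/(0.808 − [H+]) = 5.7 × 10^-4.
Neglecting [H+] in the denominator: [H+] = √(5.7 × 10^-4 × 0.808) = 2.15 × 10^-2 M
pH = −log[H+] = −log(2.15 × 10^-2) = 1.67

pH = 1.67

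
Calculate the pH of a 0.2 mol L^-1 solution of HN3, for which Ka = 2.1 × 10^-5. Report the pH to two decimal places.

HN3 ⇌ N3- + H+
From the ICE table, Ka = [H+]²/(0.2 − [H+]) = 2.1 × 10^-5.
Since Ka ≪ C₀, [H+] ≈ √(Ka·C₀) = 2.05 × 10^-3 M.
([H+]/C₀ = 1% < 5%, so the approximation holds.)
pH = −log[H+] = −log(2.05 × 10^-3) = 2.69

pH = 2.69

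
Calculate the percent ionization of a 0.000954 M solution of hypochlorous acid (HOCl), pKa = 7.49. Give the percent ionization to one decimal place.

HOCl ⇌ OCl- + H+; let x = [H+] at equilibrium.
Ka = 10^(−7.49) = 3.24 × 10^-8
x ≈ √(Ka·C₀) = √(3.24 × 10^-8 × 0.000954) = 5.56 × 10^-6 M
% ionization = x/C₀ × 100% = 5.56 × 10^-6/0.000954 × 100% = 0.6%

0.6%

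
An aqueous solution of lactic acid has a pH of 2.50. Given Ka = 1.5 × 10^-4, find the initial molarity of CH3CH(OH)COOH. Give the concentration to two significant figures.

[H+] = 10^(-2.50) = 3.16 × 10^-3 M = x
Ka = x²/(C₀ − x) ⇒ C₀ = x + x²/Ka
C₀ = 3.16 × 10^-3 + (3.16 × 10^-3)²/(1.5 × 10^-4) = 6.97 × 10^-2 M

C₀ = 7.0 × 10^-2 M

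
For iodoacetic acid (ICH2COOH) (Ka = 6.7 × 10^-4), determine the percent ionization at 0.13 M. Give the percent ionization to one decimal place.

6.9%

ICH2COOH ⇌ ICH2COO- + H+; let x = [H+] at equilibrium.
Ka = x²/(C₀ − x); solving the quadratic gives x = 9.00 × 10^-3 M.
% ionization = x/C₀ × 100% = 9.00 × 10^-3/0.13 × 100% = 6.9%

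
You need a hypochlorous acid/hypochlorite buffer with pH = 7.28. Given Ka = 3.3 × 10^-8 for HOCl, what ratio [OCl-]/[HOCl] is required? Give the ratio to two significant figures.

pKa = -log(3.3 × 10^-8) = 7.481
pH = pKa + log(r) ⇒ log(r) = 7.28 − 7.481 = -0.201
r = [OCl-]/[HOCl] = 10^(-0.201) = 0.63

ratio = 0.63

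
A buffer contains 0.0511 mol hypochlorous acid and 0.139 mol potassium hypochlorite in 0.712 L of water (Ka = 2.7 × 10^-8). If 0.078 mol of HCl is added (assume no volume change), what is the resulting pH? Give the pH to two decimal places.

Added H+ converts OCl- to HOCl: HOCl → 0.129 mol, OCl- → 0.061 mol.
pKa = −log(2.7 × 10^-8) = 7.569
pH = pKa + log(n_OCl-/n_HOCl) = 7.569 + log(0.061/0.129) = 7.569 + (-0.325)

pH = 7.24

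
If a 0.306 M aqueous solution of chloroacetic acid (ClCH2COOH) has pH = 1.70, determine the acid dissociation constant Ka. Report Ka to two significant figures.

Ka = 1.4 × 10^-3

[H+] = 10^(-1.70) = 2.00 × 10^-2 M
At equilibrium [HA] = 0.306 − 2.00 × 10^-2 = 2.86 × 10^-1 M
Ka = [H+][A-]/[HA] = (2.00 × 10^-2)² / 2.86 × 10^-1 = 1.4 × 10^-3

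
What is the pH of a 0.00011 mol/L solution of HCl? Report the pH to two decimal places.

HCl is a strong acid and dissociates completely, so [H+] = 0.00011 M.
pH = -log(0.00011) = 3.96

pH = 3.96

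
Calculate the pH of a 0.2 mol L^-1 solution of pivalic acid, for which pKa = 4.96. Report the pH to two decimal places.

(CH3)3CCOOH ⇌ (CH3)3CCOO- + H+
Ka = 10^(−4.96) = 1.10 × 10^-5
Ka = x²/(0.2 − x) = 1.10 × 10^-5
Neglecting x in the denominator: x = √(1.10 × 10^-5 × 0.2) = 1.48 × 10^-3 M
Check: 0.74% ionized — well under 5%, approximation valid.
pH = −log(1.48 × 10^-3) = 2.83

pH = 2.83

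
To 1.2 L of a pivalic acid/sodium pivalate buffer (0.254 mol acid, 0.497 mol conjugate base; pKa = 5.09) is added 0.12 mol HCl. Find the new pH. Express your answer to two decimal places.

Added H+ converts (CH3)3CCOO- to (CH3)3CCOOH: (CH3)3CCOOH → 0.374 mol, (CH3)3CCOO- → 0.377 mol.
pH = pKa + log([A⁻]/[HA]) = 5.09 + log(0.377/0.374) = 5.09 +0.003

pH = 5.09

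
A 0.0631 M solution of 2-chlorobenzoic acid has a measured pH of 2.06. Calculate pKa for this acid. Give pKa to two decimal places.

pKa = 2.86

[H+] = 10^(-2.06) = 8.71 × 10^-3 M
At equilibrium [HA] = 0.0631 − 8.71 × 10^-3 = 5.44 × 10^-2 M
Ka = [H+][A-]/[HA] = (8.71 × 10^-3)² / 5.44 × 10^-2 = 1.39 × 10^-3
pKa = -log(1.39 × 10^-3) = 2.86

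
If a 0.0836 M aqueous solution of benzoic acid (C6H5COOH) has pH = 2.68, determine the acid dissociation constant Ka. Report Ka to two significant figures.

Ka = 5.4 × 10^-5

[H+] = 10^(-2.68) = 2.09 × 10^-3 M
At equilibrium [HA] = 0.0836 − 2.09 × 10^-3 = 8.15 × 10^-2 M
Ka = [H+][A-]/[HA] = (2.09 × 10^-3)² / 8.15 × 10^-2 = 5.4 × 10^-5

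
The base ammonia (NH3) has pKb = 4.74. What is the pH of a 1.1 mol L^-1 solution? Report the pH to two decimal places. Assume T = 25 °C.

pH = 11.65

NH3 + H2O ⇌ NH4+ + OH-
Kb = 10^(−4.74) = 1.82 × 10^-5
From the ICE table, Kb = [OH-]²/(1.1 − [OH-]) = 1.82 × 10^-5.
Since Kb ≪ C₀, [OH-] ≈ √(Kb·C₀) = 4.47 × 10^-3 M.
([OH-]/C₀ = 0.41% < 5%, so the approximation holds.)
pOH = −log(4.47 × 10^-3) = 2.35; pH = 14.00 − 2.35 = 11.65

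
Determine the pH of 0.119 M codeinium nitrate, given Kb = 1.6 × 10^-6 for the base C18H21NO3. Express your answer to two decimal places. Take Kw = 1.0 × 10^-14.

pH = 4.56

C18H22NO3+ is the conjugate acid of the weak base C18H21NO3.
Ka = Kw/Kb = 1.0×10^-14 / 1.6 × 10^-6 = 6.25 × 10^-9
From the ICE table, Ka = x²/(0.119 − x) = 6.25 × 10^-9.
Neglecting x in the denominator: x = √(6.25 × 10^-9 × 0.119) = 2.73 × 10^-5 M
Check: 0.023% ionized — well under 5%, approximation valid.
pH = −log(2.73 × 10^-5) = 4.56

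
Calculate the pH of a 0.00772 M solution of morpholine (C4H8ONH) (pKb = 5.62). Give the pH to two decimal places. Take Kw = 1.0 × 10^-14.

C4H8ONH + H2O ⇌ C4H8ONH2+ + OH-
Kb = 10^(−5.62) = 2.40 × 10^-6
Kb = [OH-]²/(0.00772 − [OH-]) = 2.40 × 10^-6
Neglecting [OH-] in the denominator: [OH-] = √(2.40 × 10^-6 × 0.00772) = 1.36 × 10^-4 M
pOH = 3.87, so pH = 14.00 − pOH = 10.13

pH = 10.13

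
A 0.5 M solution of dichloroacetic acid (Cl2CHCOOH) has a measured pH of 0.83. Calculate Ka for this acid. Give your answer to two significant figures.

[H+] = 10^(-0.83) = 1.48 × 10^-1 M
At equilibrium [HA] = 0.5 − 1.48 × 10^-1 = 3.52 × 10^-1 M
Ka = [H+][A-]/[HA] = (1.48 × 10^-1)² / 3.52 × 10^-1 = 6.2 × 10^-2

Ka = 6.2 × 10^-2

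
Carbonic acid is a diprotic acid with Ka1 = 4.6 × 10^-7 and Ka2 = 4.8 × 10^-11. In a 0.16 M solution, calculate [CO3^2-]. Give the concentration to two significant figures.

First ionization gives [H+] ≈ [HCO3-] = 2.71 × 10^-4 M.
Second step: Ka2 = [H+][CO3^2-]/[HCO3-] ≈ [CO3^2-] (since [H+] ≈ [HCO3-]).
So [CO3^2-] ≈ Ka2.

4.8 × 10^-11 M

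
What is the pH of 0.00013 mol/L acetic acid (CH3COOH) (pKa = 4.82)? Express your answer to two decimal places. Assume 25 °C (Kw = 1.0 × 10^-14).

CH3COOH ⇌ CH3COO- + H+
Ka = 10^(−4.82) = 1.51 × 10^-5
From the ICE table, Ka = [H+]²/(0.00013 − [H+]) = 1.51 × 10^-5.
[H+] is not negligible relative to C₀; solve [H+]² + 1.51e-05·[H+] − 1.96e-09 = 0.
[H+] = (−Ka + √(Ka² + 4·Ka·C₀))/2 = 3.74 × 10^-5 M
pH = −log(3.74 × 10^-5) = 4.43

pH = 4.43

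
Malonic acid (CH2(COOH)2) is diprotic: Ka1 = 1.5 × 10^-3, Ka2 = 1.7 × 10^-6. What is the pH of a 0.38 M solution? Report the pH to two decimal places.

Since Ka1 ≫ Ka2, the first ionization dominates [H+].
Ka1 = x²/(0.38 − x) = 1.5 × 10^-3
Solving the quadratic: x = (−Ka1 + √(Ka1² + 4·Ka1·C₀))/2 = 2.31 × 10^-2 M
pH = −log(2.31 × 10^-2) = 1.64

pH = 1.64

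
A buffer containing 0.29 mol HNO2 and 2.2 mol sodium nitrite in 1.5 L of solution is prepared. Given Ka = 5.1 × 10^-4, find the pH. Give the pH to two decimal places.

pKa = −log(5.1 × 10^-4) = 3.292
pH = pKa + log([A⁻]/[HA]) = 3.292 + log(2.2/0.29)
pH = 3.292 + (+0.880) = 4.17

pH = 4.17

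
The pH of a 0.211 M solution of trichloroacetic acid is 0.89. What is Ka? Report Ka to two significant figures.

[H+] = 10^(-0.89) = 1.29 × 10^-1 M
At equilibrium [HA] = 0.211 − 1.29 × 10^-1 = 8.20 × 10^-2 M
Ka = [H+][A-]/[HA] = (1.29 × 10^-1)² / 8.20 × 10^-2 = 2.0 × 10^-1

Ka = 2.0 × 10^-1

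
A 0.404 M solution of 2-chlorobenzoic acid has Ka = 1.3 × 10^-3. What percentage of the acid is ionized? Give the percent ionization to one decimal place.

5.5%

ClC6H4COOH ⇌ ClC6H4COO- + H+; let x = [H+] at equilibrium.
Ka = x²/(C₀ − x); solving the quadratic gives x = 2.23 × 10^-2 M.
Fraction ionized = 2.23 × 10^-2 / 0.404 = 0.0552 → 5.5%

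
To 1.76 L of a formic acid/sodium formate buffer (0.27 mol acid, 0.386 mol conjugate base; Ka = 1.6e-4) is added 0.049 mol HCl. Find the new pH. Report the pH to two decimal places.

Added H+ converts HCOO- to HCOOH: HCOOH → 0.319 mol, HCOO- → 0.337 mol.
pKa = −log(1.6 × 10^-4) = 3.796
Henderson–Hasselbalch with mole ratio 0.337/0.319: pH = 3.796 + (+0.024)

pH = 3.82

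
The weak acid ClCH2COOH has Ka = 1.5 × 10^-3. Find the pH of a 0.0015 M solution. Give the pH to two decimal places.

pH = 3.03

ClCH2COOH ⇌ ClCH2COO- + H+
Ka = [H+]²/(0.0015 − [H+]) = 1.5 × 10^-3
[H+] is not negligible relative to C₀; solve [H+]² + 0.0015·[H+] − 2.25e-06 = 0.
[H+] = [−0.0015 + √(0.0015² + 9e-06)]/2 = 9.27 × 10^-4 M
pH = −log(9.27 × 10^-4) = 3.03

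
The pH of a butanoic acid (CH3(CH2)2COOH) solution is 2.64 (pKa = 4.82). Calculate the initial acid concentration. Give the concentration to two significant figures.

C₀ = 3.5 × 10^-1 M

[H+] = 10^(-2.64) = 2.29 × 10^-3 M = x
Ka = 10^(−4.82) = 1.51 × 10^-5
Ka = x²/(C₀ − x) ⇒ C₀ = x + x²/Ka
C₀ = 2.29 × 10^-3 + (2.29 × 10^-3)²/(1.51 × 10^-5) = 3.50 × 10^-1 M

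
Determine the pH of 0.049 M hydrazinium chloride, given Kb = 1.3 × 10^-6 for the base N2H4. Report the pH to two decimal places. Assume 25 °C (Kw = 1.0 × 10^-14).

pH = 4.71

N2H5+ is the conjugate acid of the weak base N2H4.
Ka = Kw/Kb = 1.0×10^-14 / 1.3 × 10^-6 = 7.69 × 10^-9
From the ICE table, Ka = [H+]²/(0.049 − [H+]) = 7.69 × 10^-9.
Assume [H+] ≪ 0.049: [H+] ≈ √(7.69 × 10^-9 × 0.049) = 1.94 × 10^-5 M
([H+]/C₀ = 0.04% < 5%, so the approximation holds.)
pH = −log[H+] = −log(1.94 × 10^-5) = 4.71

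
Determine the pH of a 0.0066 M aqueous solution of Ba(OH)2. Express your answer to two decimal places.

pH = 12.12

Ba(OH)2 is a strong base (each formula unit releases 2 OH-); [OH-] = 0.0132 M.
pOH = -log(0.0132) = 1.88
pH = 14.00 - 1.88 = 12.12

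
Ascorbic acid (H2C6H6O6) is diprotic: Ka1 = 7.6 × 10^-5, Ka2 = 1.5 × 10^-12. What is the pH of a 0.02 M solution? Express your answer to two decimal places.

pH = 2.92

Since Ka1 ≫ Ka2, the first ionization dominates [H+].
Ka1 = x²/(0.02 − x) = 7.6 × 10^-5
Solving the quadratic: x = (−Ka1 + √(Ka1² + 4·Ka1·C₀))/2 = 1.20 × 10^-3 M
pH = −log(1.20 × 10^-3) = 2.92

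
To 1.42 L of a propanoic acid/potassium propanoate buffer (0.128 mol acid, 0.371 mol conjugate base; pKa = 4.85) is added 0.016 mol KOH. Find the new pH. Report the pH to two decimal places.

After neutralization: n(CH3CH2COOH) = 0.112 mol, n(CH3CH2COO-) = 0.387 mol.
pH = pKa + log(n_CH3CH2COO-/n_CH3CH2COOH) = 4.85 + log(0.387/0.112) = 4.85 + (+0.538)

pH = 5.39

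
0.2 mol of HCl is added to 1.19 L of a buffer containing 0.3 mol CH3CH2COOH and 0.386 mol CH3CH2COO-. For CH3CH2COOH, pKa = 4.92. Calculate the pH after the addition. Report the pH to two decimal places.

pH = 4.49

After neutralization: n(CH3CH2COOH) = 0.5 mol, n(CH3CH2COO-) = 0.186 mol.
Henderson–Hasselbalch with mole ratio 0.186/0.5: pH = 4.92 + (-0.429)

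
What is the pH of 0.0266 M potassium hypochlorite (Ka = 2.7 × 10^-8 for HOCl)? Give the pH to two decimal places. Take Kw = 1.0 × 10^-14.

OCl- is the conjugate base of the weak acid HOCl.
Kb = Kw/Ka = 1.0×10^-14 / 2.7 × 10^-8 = 3.70 × 10^-7
From the ICE table, Kb = x²/(0.0266 − x) = 3.70 × 10^-7.
Assume x ≪ 0.0266: x ≈ √(3.70 × 10^-7 × 0.0266) = 9.92 × 10^-5 M
pOH = −log(9.92 × 10^-5) = 4.00; pH = 14.00 − 4.00 = 10.00

pH = 10.00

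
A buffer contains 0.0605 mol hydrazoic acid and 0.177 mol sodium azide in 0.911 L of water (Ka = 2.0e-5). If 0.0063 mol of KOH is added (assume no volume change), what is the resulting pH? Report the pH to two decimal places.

OH- converts HN3 to N3-: HN3 → 0.0542 mol, N3- → 0.183 mol.
pKa = −log(2.0 × 10^-5) = 4.699
pH = pKa + log([A⁻]/[HA]) = 4.699 + log(0.183/0.0542) = 4.699 +0.528

pH = 5.23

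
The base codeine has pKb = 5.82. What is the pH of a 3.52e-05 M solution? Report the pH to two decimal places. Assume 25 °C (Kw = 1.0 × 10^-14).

C18H21NO3 + H2O ⇌ C18H22NO3+ + OH-
Kb = 10^(−5.82) = 1.51 × 10^-6
From the ICE table, Kb = [OH-]²/(3.52e-05 − [OH-]) = 1.51 × 10^-6.
[OH-] is not negligible relative to C₀; solve [OH-]² + 1.51e-06·[OH-] − 5.32e-11 = 0.
[OH-] = (−Kb + √(Kb² + 4·Kb·C₀))/2 = 6.57 × 10^-6 M
pOH = 5.18, so pH = 14.00 − pOH = 8.82

pH = 8.82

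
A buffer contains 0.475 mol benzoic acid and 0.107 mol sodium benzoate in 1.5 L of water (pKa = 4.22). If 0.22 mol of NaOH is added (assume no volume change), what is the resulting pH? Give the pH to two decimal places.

pH = 4.33

After neutralization: n(C6H5COOH) = 0.255 mol, n(C6H5COO-) = 0.327 mol.
pH = pKa + log(n_C6H5COO-/n_C6H5COOH) = 4.22 + log(0.327/0.255) = 4.22 + (+0.108)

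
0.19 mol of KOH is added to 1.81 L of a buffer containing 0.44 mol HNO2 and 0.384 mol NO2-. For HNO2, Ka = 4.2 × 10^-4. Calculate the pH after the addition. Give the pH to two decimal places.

OH- converts HNO2 to NO2-: HNO2 → 0.25 mol, NO2- → 0.574 mol.
pKa = −log(4.2 × 10^-4) = 3.377
pH = pKa + log(n_NO2-/n_HNO2) = 3.377 + log(0.574/0.25) = 3.377 + (+0.361)

pH = 3.74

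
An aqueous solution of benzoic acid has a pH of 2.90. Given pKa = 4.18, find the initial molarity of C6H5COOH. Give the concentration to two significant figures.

[H+] = 10^(-2.90) = 1.26 × 10^-3 M = x
Ka = 10^(−4.18) = 6.61 × 10^-5
Ka = x²/(C₀ − x) ⇒ C₀ = x + x²/Ka
C₀ = 1.26 × 10^-3 + (1.26 × 10^-3)²/(6.61 × 10^-5) = 2.53 × 10^-2 M

C₀ = 2.5 × 10^-2 M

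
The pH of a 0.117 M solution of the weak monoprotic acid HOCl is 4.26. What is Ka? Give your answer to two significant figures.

[H+] = 10^(-4.26) = 5.50 × 10^-5 M
At equilibrium [HA] = 0.117 − 5.50 × 10^-5 = 1.17 × 10^-1 M
Ka = [H+][A-]/[HA] = (5.50 × 10^-5)² / 1.17 × 10^-1 = 2.6 × 10^-8

Ka = 2.6 × 10^-8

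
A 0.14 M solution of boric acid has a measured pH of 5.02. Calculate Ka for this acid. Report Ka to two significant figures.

Ka = 6.5 × 10^-10

[H+] = 10^(-5.02) = 9.55 × 10^-6 M
At equilibrium [HA] = 0.14 − 9.55 × 10^-6 = 1.40 × 10^-1 M
Ka = [H+][A-]/[HA] = (9.55 × 10^-6)² / 1.40 × 10^-1 = 6.5 × 10^-10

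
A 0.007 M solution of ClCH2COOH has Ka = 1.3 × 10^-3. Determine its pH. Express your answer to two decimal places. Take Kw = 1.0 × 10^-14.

ClCH2COOH ⇌ ClCH2COO- + H+
Let x = [H+] at equilibrium. Ka = x²/(0.007 − x).
The 5% rule fails; solving x² + Ka·x − Ka·C₀ = 0 exactly:
x = [−0.0013 + √(0.0013² + 3.64e-05)]/2 = 2.44 × 10^-3 M
pH = −log[H+] = −log(2.44 × 10^-3) = 2.61

pH = 2.61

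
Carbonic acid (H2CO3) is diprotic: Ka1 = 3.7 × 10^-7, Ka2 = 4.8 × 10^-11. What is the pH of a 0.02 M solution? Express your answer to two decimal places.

pH = 4.07

Ka1 ≫ Ka2, so treat the first dissociation as the only significant source of H+.
Ka1 = x²/(0.02 − x) = 3.7 × 10^-7
x ≈ √(3.7 × 10^-7 × 0.02) = 8.60 × 10^-5 M
pH = −log(8.60 × 10^-5) = 4.07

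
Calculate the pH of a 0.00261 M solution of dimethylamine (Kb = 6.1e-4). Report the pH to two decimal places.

pH = 11.00

(CH3)2NH + H2O ⇌ (CH3)2NH2+ + OH-
From the ICE table, Kb = [OH-]²/(0.00261 − [OH-]) = 6.1 × 10^-4.
[OH-] is not negligible relative to C₀; solve [OH-]² + 0.00061·[OH-] − 1.59e-06 = 0.
[OH-] = (−Kb + √(Kb² + 4·Kb·C₀))/2 = 9.93 × 10^-4 M
pOH = 3.00, so pH = 14.00 − pOH = 11.00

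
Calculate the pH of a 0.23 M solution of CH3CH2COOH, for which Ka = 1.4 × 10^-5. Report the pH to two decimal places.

CH3CH2COOH ⇌ CH3CH2COO- + H+
From the ICE table, Ka = x²/(0.23 − x) = 1.4 × 10^-5.
Assume x ≪ 0.23: x ≈ √(1.4 × 10^-5 × 0.23) = 1.79 × 10^-3 M
(x/C₀ = 0.78% < 5%, so the approximation holds.)
pH = −log(1.79 × 10^-3) = 2.75

pH = 2.75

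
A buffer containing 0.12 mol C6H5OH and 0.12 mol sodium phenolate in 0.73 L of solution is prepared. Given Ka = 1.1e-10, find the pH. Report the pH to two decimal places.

pH = 9.96

pKa = −log(1.1 × 10^-10) = 9.959
Using pH = pKa + log([base]/[acid]) with [base]/[acid] = 0.12/0.12:
pH = 9.959 + (+0.000) = 9.96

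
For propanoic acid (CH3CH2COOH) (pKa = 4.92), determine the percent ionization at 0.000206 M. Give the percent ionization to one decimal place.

21.4%

CH3CH2COOH ⇌ CH3CH2COO- + H+; let x = [H+] at equilibrium.
Ka = 10^(−4.92) = 1.20 × 10^-5
Ka = x²/(C₀ − x); solving the quadratic gives x = 4.41 × 10^-5 M.
Fraction ionized = 4.41 × 10^-5 / 0.000206 = 0.2141 → 21.4%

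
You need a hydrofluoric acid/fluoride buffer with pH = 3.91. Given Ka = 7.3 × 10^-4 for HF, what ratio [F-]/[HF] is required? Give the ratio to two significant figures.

ratio = 5.9

pKa = -log(7.3 × 10^-4) = 3.137
pH = pKa + log(r) ⇒ log(r) = 3.91 − 3.137 = +0.773
r = [F-]/[HF] = 10^(+0.773) = 5.93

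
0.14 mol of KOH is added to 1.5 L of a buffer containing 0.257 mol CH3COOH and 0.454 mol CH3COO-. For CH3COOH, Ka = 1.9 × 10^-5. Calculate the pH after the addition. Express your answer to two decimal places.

OH- converts CH3COOH to CH3COO-: CH3COOH → 0.117 mol, CH3COO- → 0.594 mol.
pKa = −log(1.9 × 10^-5) = 4.721
pH = pKa + log([A⁻]/[HA]) = 4.721 + log(0.594/0.117) = 4.721 +0.706

pH = 5.43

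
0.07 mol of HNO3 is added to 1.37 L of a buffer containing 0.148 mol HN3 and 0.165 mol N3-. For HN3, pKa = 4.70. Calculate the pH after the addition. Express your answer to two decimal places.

pH = 4.34

Added H+ converts N3- to HN3: HN3 → 0.218 mol, N3- → 0.095 mol.
pH = pKa + log(n_N3-/n_HN3) = 4.70 + log(0.095/0.218) = 4.70 + (-0.361)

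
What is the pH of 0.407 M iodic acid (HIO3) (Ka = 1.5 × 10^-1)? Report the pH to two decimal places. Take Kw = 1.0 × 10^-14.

HIO3 ⇌ IO3- + H+
Ka = [H+]²/(0.407 − [H+]) = 1.5 × 10^-1
The 5% rule fails; solving [H+]² + Ka·[H+] − Ka·C₀ = 0 exactly:
[H+] = (−Ka + √(Ka² + 4·Ka·C₀))/2 = 1.83 × 10^-1 M
pH = −log[H+] = −log(1.83 × 10^-1) = 0.74

pH = 0.74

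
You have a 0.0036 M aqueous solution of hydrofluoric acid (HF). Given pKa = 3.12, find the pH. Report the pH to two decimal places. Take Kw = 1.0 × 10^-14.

pH = 2.88

HF ⇌ F- + H+
Ka = 10^(−3.12) = 7.59 × 10^-4
Ka = x²/(0.0036 − x) = 7.59 × 10^-4
The 5% rule fails; solving x² + Ka·x − Ka·C₀ = 0 exactly:
x = (−Ka + √(Ka² + 4·Ka·C₀))/2 = 1.32 × 10^-3 M
pH = −log(1.32 × 10^-3) = 2.88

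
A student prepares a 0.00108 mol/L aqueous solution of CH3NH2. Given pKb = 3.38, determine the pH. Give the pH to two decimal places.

CH3NH2 + H2O ⇌ CH3NH3+ + OH-
Kb = 10^(−3.38) = 4.17 × 10^-4
From the ICE table, Kb = [OH-]²/(0.00108 − [OH-]) = 4.17 × 10^-4.
The 5% rule fails; solving [OH-]² + Kb·[OH-] − Kb·C₀ = 0 exactly:
[OH-] = [−0.000417 + √(0.000417² + 1.8e-06)]/2 = 4.94 × 10^-4 M
pOH = 3.31, so pH = 14.00 − pOH = 10.69

pH = 10.69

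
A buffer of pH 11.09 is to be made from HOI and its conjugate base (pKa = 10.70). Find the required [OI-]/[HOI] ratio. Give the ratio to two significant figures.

ratio = 2.5

pH = pKa + log(r) ⇒ log(r) = 11.09 − 10.70 = +0.39
r = [OI-]/[HOI] = 10^(+0.39) = 2.45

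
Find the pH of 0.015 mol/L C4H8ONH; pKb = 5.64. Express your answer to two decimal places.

C4H8ONH + H2O ⇌ C4H8ONH2+ + OH-
Kb = 10^(−5.64) = 2.29 × 10^-6
Kb = x²/(0.015 − x) = 2.29 × 10^-6
Assume x ≪ 0.015: x ≈ √(2.29 × 10^-6 × 0.015) = 1.85 × 10^-4 M
Check: 1.2% ionized — well under 5%, approximation valid.
pOH = −log(1.85 × 10^-4) = 3.73; pH = 14.00 − 3.73 = 10.27

pH = 10.27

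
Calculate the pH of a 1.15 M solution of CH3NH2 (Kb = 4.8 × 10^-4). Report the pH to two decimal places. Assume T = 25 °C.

pH = 12.37

CH3NH2 + H2O ⇌ CH3NH3+ + OH-
From the ICE table, Kb = [OH-]²/(1.15 − [OH-]) = 4.8 × 10^-4.
Since Kb ≪ C₀, [OH-] ≈ √(Kb·C₀) = 2.35 × 10^-2 M.
pOH = −log(2.35 × 10^-2) = 1.63; pH = 14.00 − 1.63 = 12.37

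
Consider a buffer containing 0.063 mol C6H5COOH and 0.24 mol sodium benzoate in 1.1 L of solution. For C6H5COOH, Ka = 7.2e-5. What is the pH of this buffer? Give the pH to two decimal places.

pH = 4.72

pKa = −log(7.2 × 10^-5) = 4.143
Henderson–Hasselbalch: pH = pKa + log([C6H5COO-]/[C6H5COOH]) = 4.143 + log(0.24/0.063)
pH = 4.143 + (+0.581) = 4.72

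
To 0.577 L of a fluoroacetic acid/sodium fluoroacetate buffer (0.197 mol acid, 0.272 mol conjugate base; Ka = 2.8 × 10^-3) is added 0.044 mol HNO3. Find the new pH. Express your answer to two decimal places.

Added H+ converts FCH2COO- to FCH2COOH: FCH2COOH → 0.241 mol, FCH2COO- → 0.228 mol.
pKa = −log(2.8 × 10^-3) = 2.553
pH = pKa + log([A⁻]/[HA]) = 2.553 + log(0.228/0.241) = 2.553 -0.024

pH = 2.53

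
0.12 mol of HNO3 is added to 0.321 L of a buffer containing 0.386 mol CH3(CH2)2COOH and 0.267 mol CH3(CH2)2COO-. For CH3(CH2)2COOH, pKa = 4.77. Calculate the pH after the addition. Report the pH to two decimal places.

pH = 4.23

After neutralization: n(CH3(CH2)2COOH) = 0.506 mol, n(CH3(CH2)2COO-) = 0.147 mol.
Henderson–Hasselbalch with mole ratio 0.147/0.506: pH = 4.77 + (-0.537)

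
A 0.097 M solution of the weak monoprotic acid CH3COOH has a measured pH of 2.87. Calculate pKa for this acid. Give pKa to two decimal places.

pKa = 4.72

[H+] = 10^(-2.87) = 1.35 × 10^-3 M
At equilibrium [HA] = 0.097 − 1.35 × 10^-3 = 9.56 × 10^-2 M
Ka = [H+][A-]/[HA] = (1.35 × 10^-3)² / 9.56 × 10^-2 = 1.91 × 10^-5
pKa = -log(1.91 × 10^-5) = 4.72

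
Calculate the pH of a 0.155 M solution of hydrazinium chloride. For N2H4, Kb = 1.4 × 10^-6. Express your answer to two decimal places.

pH = 4.48

N2H5+ is the conjugate acid of the weak base N2H4.
Ka = Kw/Kb = 1.0×10^-14 / 1.4 × 10^-6 = 7.14 × 10^-9
From the ICE table, Ka = [H+]²/(0.155 − [H+]) = 7.14 × 10^-9.
Neglecting [H+] in the denominator: [H+] = √(7.14 × 10^-9 × 0.155) = 3.33 × 10^-5 M
pH = −log[H+] = −log(3.33 × 10^-5) = 4.48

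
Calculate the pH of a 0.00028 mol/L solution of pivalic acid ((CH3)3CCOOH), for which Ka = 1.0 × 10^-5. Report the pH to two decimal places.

(CH3)3CCOOH ⇌ (CH3)3CCOO- + H+
From the ICE table, Ka = x²/(0.00028 − x) = 1.0 × 10^-5.
Here C₀/Ka ≈ 28, so the small-x approximation fails. Use the quadratic:
x = [−1e-05 + √(1e-05² + 1.12e-08)]/2 = 4.82 × 10^-5 M
pH = −log(4.82 × 10^-5) = 4.32

pH = 4.32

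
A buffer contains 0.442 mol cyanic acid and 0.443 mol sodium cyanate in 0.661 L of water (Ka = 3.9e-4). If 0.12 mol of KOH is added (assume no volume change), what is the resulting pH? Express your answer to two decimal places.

pH = 3.65

After neutralization: n(HOCN) = 0.322 mol, n(OCN-) = 0.563 mol.
pKa = −log(3.9 × 10^-4) = 3.409
pH = pKa + log([A⁻]/[HA]) = 3.409 + log(0.563/0.322) = 3.409 +0.243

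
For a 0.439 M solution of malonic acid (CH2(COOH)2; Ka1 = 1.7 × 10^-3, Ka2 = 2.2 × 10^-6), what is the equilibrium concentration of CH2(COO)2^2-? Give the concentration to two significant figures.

First ionization gives [H+] ≈ [CH2(COOH)COO-] = 2.65 × 10^-2 M.
Second step: Ka2 = [H+][CH2(COO)2^2-]/[CH2(COOH)COO-] ≈ [CH2(COO)2^2-] (since [H+] ≈ [CH2(COOH)COO-]).
So [CH2(COO)2^2-] ≈ Ka2.

2.2 × 10^-6 M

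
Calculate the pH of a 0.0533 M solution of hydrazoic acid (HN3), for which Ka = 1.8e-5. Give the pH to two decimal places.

HN3 ⇌ N3- + H+
From the ICE table, Ka = x²/(0.0533 − x) = 1.8 × 10^-5.
Assume x ≪ 0.0533: x ≈ √(1.8 × 10^-5 × 0.0533) = 9.79 × 10^-4 M
Check: 1.8% ionized — well under 5%, approximation valid.
pH = −log[H+] = −log(9.79 × 10^-4) = 3.01

pH = 3.01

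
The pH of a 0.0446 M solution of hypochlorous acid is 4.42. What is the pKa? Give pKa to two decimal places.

pKa = 7.49

[H+] = 10^(-4.42) = 3.80 × 10^-5 M
At equilibrium [HA] = 0.0446 − 3.80 × 10^-5 = 4.46 × 10^-2 M
Ka = [H+][A-]/[HA] = (3.80 × 10^-5)² / 4.46 × 10^-2 = 3.24 × 10^-8
pKa = -log(3.24 × 10^-8) = 7.49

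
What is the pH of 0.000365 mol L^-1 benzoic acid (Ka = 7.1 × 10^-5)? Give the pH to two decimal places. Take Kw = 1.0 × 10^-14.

pH = 3.89

C6H5COOH ⇌ C6H5COO- + H+
Ka = [H+]²/(0.000365 − [H+]) = 7.1 × 10^-5
[H+] is not negligible relative to C₀; solve [H+]² + 7.1e-05·[H+] − 2.59e-08 = 0.
[H+] = [−7.1e-05 + √(7.1e-05² + 1.04e-07)]/2 = 1.29 × 10^-4 M
pH = −log[H+] = −log(1.29 × 10^-4) = 3.89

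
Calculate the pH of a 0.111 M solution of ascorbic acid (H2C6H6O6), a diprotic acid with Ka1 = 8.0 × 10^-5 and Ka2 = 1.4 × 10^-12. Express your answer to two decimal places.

Ka1 ≫ Ka2, so treat the first dissociation as the only significant source of H+.
Ka1 = x²/(0.111 − x) = 8.0 × 10^-5
x ≈ √(8.0 × 10^-5 × 0.111) = 2.98 × 10^-3 M
pH = −log(2.98 × 10^-3) = 2.53

pH = 2.53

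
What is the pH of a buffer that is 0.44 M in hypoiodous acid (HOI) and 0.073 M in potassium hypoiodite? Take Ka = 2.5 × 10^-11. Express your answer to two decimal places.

pKa = −log(2.5 × 10^-11) = 10.602
Henderson–Hasselbalch: pH = pKa + log([OI-]/[HOI]) = 10.602 + log(0.073/0.44)
pH = 10.602 + (-0.780) = 9.82

pH = 9.82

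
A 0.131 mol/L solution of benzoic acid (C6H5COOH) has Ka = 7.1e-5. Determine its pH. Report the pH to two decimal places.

pH = 2.52

C6H5COOH ⇌ C6H5COO- + H+
From the ICE table, Ka = x²/(0.131 − x) = 7.1 × 10^-5.
Since Ka ≪ C₀, x ≈ √(Ka·C₀) = 3.05 × 10^-3 M.
Check: 2.3% ionized — well under 5%, approximation valid.
pH = −log(3.05 × 10^-3) = 2.52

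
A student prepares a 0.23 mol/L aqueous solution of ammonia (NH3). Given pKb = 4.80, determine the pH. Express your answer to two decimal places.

NH3 + H2O ⇌ NH4+ + OH-
Kb = 10^(−4.80) = 1.58 × 10^-5
Let x = [OH-] at equilibrium. Kb = x²/(0.23 − x).
Since Kb ≪ C₀, x ≈ √(Kb·C₀) = 1.91 × 10^-3 M.
pOH = −log(1.91 × 10^-3) = 2.72; pH = 14.00 − 2.72 = 11.28

pH = 11.28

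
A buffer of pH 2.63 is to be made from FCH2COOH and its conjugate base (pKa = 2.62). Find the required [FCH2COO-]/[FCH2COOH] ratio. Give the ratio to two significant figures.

pH = pKa + log(r) ⇒ log(r) = 2.63 − 2.62 = +0.01
r = [FCH2COO-]/[FCH2COOH] = 10^(+0.01) = 1.02

ratio = 1.0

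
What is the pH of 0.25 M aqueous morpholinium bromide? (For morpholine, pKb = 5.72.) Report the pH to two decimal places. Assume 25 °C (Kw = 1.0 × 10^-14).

pH = 4.44

C4H8ONH2+ is the conjugate acid of the weak base C4H8ONH.
Kb = 10^(−5.72) = 1.91 × 10^-6
Ka = Kw/Kb = 1.0×10^-14 / 1.91 × 10^-6 = 5.24 × 10^-9
From the ICE table, Ka = [H+]²/(0.25 − [H+]) = 5.24 × 10^-9.
Assume [H+] ≪ 0.25: [H+] ≈ √(5.24 × 10^-9 × 0.25) = 3.62 × 10^-5 M
pH = −log[H+] = −log(3.62 × 10^-5) = 4.44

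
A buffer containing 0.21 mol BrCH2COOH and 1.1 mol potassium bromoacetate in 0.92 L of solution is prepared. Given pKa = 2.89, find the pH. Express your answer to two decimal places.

pH = 3.61

Henderson–Hasselbalch: pH = pKa + log([BrCH2COO-]/[BrCH2COOH]) = 2.89 + log(1.1/0.21)
pH = 2.89 + (+0.719) = 3.61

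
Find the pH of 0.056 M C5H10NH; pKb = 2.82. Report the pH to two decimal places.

pH = 11.93

C5H10NH + H2O ⇌ C5H10NH2+ + OH-
Kb = 10^(−2.82) = 1.51 × 10^-3
Let x = [OH-] at equilibrium. Kb = x²/(0.056 − x).
The 5% rule fails; solving x² + Kb·x − Kb·C₀ = 0 exactly:
x = [−0.00151 + √(0.00151² + 0.000338)]/2 = 8.47 × 10^-3 M
pOH = 2.07, so pH = 14.00 − pOH = 11.93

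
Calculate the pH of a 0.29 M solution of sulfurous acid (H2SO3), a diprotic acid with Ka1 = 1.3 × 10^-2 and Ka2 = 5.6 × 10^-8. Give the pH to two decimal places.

pH = 1.26

Ka1 ≫ Ka2, so treat the first dissociation as the only significant source of H+.
Ka1 = x²/(0.29 − x) = 1.3 × 10^-2
Solving the quadratic: x = (−Ka1 + √(Ka1² + 4·Ka1·C₀))/2 = 5.52 × 10^-2 M
pH = −log(5.52 × 10^-2) = 1.26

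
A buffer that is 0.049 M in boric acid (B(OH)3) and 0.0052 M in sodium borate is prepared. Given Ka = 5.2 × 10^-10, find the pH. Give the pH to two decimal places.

pH = 8.31

pKa = −log(5.2 × 10^-10) = 9.284
Henderson–Hasselbalch: pH = pKa + log([B(OH)4-]/[B(OH)3]) = 9.284 + log(0.0052/0.049)
pH = 9.284 + (-0.974) = 8.31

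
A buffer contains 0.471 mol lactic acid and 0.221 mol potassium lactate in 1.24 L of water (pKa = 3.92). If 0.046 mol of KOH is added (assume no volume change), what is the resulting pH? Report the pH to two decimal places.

pH = 3.72

After neutralization: n(CH3CH(OH)COOH) = 0.425 mol, n(CH3CH(OH)COO-) = 0.267 mol.
pH = pKa + log(n_CH3CH(OH)COO-/n_CH3CH(OH)COOH) = 3.92 + log(0.267/0.425) = 3.92 + (-0.202)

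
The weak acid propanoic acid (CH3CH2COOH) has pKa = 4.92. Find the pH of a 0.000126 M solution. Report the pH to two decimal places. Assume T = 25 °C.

CH3CH2COOH ⇌ CH3CH2COO- + H+
Ka = 10^(−4.92) = 1.20 × 10^-5
Ka = x²/(0.000126 − x) = 1.20 × 10^-5
x is not negligible relative to C₀; solve x² + 1.2e-05·x − 1.51e-09 = 0.
x = [−1.2e-05 + √(1.2e-05² + 6.05e-09)]/2 = 3.33 × 10^-5 M
pH = −log(3.33 × 10^-5) = 4.48

pH = 4.48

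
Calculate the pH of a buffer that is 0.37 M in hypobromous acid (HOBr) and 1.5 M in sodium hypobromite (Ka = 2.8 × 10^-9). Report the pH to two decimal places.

pH = 9.16

pKa = −log(2.8 × 10^-9) = 8.553
pH = pKa + log([A⁻]/[HA]) = 8.553 + log(1.5/0.37)
pH = 8.553 + (+0.608) = 9.16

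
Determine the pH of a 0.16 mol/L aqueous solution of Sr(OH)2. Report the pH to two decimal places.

Sr(OH)2 is a strong base (each formula unit releases 2 OH-); [OH-] = 0.32 M.
pOH = -log(0.32) = 0.49
pH = 14.00 - 0.49 = 13.51

pH = 13.51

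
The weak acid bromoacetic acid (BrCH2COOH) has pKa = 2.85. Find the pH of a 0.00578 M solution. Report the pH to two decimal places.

BrCH2COOH ⇌ BrCH2COO- + H+
Ka = 10^(−2.85) = 1.41 × 10^-3
Ka = [H+]²/(0.00578 − [H+]) = 1.41 × 10^-3
The 5% rule fails; solving [H+]² + Ka·[H+] − Ka·C₀ = 0 exactly:
[H+] = (−Ka + √(Ka² + 4·Ka·C₀))/2 = 2.24 × 10^-3 M
pH = −log[H+] = −log(2.24 × 10^-3) = 2.65

pH = 2.65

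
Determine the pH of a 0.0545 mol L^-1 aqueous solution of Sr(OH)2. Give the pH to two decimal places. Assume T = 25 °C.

Sr(OH)2 is a strong base (each formula unit releases 2 OH-); [OH-] = 0.109 M.
pOH = -log(0.109) = 0.96
pH = 14.00 - 0.96 = 13.04

pH = 13.04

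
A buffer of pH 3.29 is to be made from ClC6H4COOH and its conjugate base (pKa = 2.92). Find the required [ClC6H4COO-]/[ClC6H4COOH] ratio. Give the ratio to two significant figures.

ratio = 2.3

pH = pKa + log(r) ⇒ log(r) = 3.29 − 2.92 = +0.37
r = [ClC6H4COO-]/[ClC6H4COOH] = 10^(+0.37) = 2.34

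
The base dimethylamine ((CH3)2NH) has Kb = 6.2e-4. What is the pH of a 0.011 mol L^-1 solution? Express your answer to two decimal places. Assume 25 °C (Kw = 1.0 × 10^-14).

(CH3)2NH + H2O ⇌ (CH3)2NH2+ + OH-
Kb = [OH-]²/(0.011 − [OH-]) = 6.2 × 10^-4
The 5% rule fails; solving [OH-]² + Kb·[OH-] − Kb·C₀ = 0 exactly:
[OH-] = (−Kb + √(Kb² + 4·Kb·C₀))/2 = 2.32 × 10^-3 M
pOH = 2.63, so pH = 14.00 − pOH = 11.37

pH = 11.37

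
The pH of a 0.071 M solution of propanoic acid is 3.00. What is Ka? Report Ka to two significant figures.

[H+] = 10^(-3.00) = 1.00 × 10^-3 M
At equilibrium [HA] = 0.071 − 1.00 × 10^-3 = 7.00 × 10^-2 M
Ka = [H+][A-]/[HA] = (1.00 × 10^-3)² / 7.00 × 10^-2 = 1.4 × 10^-5

Ka = 1.4 × 10^-5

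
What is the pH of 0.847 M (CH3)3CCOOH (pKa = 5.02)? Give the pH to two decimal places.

pH = 2.55

(CH3)3CCOOH ⇌ (CH3)3CCOO- + H+
Ka = 10^(−5.02) = 9.55 × 10^-6
From the ICE table, Ka = [H+]²/(0.847 − [H+]) = 9.55 × 10^-6.
Neglecting [H+] in the denominator: [H+] = √(9.55 × 10^-6 × 0.847) = 2.84 × 10^-3 M
Check: 0.34% ionized — well under 5%, approximation valid.
pH = −log(2.84 × 10^-3) = 2.55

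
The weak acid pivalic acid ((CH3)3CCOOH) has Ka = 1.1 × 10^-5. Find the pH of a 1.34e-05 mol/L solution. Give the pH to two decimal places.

pH = 5.11

(CH3)3CCOOH ⇌ (CH3)3CCOO- + H+
Ka = x²/(1.34e-05 − x) = 1.1 × 10^-5
Here C₀/Ka ≈ 1.22, so the small-x approximation fails. Use the quadratic:
x = (−Ka + √(Ka² + 4·Ka·C₀))/2 = 7.83 × 10^-6 M
pH = −log(7.83 × 10^-6) = 5.11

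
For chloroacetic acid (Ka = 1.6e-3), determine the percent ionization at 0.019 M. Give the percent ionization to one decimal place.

25.1%

ClCH2COOH ⇌ ClCH2COO- + H+; let x = [H+] at equilibrium.
Ka = x²/(C₀ − x); solving the quadratic gives x = 4.77 × 10^-3 M.
% ionization = x/C₀ × 100% = 4.77 × 10^-3/0.019 × 100% = 25.1%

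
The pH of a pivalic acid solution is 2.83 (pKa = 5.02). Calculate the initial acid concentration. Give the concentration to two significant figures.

[H+] = 10^(-2.83) = 1.48 × 10^-3 M = x
Ka = 10^(−5.02) = 9.55 × 10^-6
Ka = x²/(C₀ − x) ⇒ C₀ = x + x²/Ka
C₀ = 1.48 × 10^-3 + (1.48 × 10^-3)²/(9.55 × 10^-6) = 2.31 × 10^-1 M

C₀ = 2.3 × 10^-1 M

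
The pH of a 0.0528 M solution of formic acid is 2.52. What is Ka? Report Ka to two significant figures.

Ka = 1.8 × 10^-4

[H+] = 10^(-2.52) = 3.02 × 10^-3 M
At equilibrium [HA] = 0.0528 − 3.02 × 10^-3 = 4.98 × 10^-2 M
Ka = [H+][A-]/[HA] = (3.02 × 10^-3)² / 4.98 × 10^-2 = 1.8 × 10^-4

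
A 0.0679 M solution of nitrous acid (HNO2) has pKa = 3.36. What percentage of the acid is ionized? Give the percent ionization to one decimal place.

7.7%

HNO2 ⇌ NO2- + H+; let x = [H+] at equilibrium.
Ka = 10^(−3.36) = 4.37 × 10^-4
Solve x² + 0.000437x − 2.97e-05 = 0 → x = 5.23 × 10^-3 M
% ionization = x/C₀ × 100% = 5.23 × 10^-3/0.0679 × 100% = 7.7%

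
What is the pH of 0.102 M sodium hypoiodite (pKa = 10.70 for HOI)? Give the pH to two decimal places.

OI- is the conjugate base of the weak acid HOI.
Ka = 10^(−10.70) = 2.00 × 10^-11
Kb = Kw/Ka = 1.0×10^-14 / 2.00 × 10^-11 = 5.00 × 10^-4
From the ICE table, Kb = [OH-]²/(0.102 − [OH-]) = 5.00 × 10^-4.
[OH-] is not negligible relative to C₀; solve [OH-]² + 0.0005·[OH-] − 5.1e-05 = 0.
[OH-] = [−0.0005 + √(0.0005² + 0.000204)]/2 = 6.90 × 10^-3 M
pOH = −log(6.90 × 10^-3) = 2.16; pH = 14.00 − 2.16 = 11.84

pH = 11.84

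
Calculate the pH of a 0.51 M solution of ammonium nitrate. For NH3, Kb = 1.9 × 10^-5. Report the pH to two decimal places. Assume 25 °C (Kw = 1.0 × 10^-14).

pH = 4.79

NH4+ is the conjugate acid of the weak base NH3.
Ka = Kw/Kb = 1.0×10^-14 / 1.9 × 10^-5 = 5.26 × 10^-10
Ka = [H+]²/(0.51 − [H+]) = 5.26 × 10^-10
Assume [H+] ≪ 0.51: [H+] ≈ √(5.26 × 10^-10 × 0.51) = 1.64 × 10^-5 M
([H+]/C₀ = 0.0032% < 5%, so the approximation holds.)
pH = −log[H+] = −log(1.64 × 10^-5) = 4.79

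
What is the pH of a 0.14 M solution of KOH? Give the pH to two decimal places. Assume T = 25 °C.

KOH is a strong base; [OH-] = 0.14 M.
pOH = -log(0.14) = 0.85
pH = 14.00 - 0.85 = 13.15

pH = 13.15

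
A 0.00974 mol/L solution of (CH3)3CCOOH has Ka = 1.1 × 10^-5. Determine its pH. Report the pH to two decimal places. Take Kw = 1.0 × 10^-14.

pH = 3.49

(CH3)3CCOOH ⇌ (CH3)3CCOO- + H+
From the ICE table, Ka = x²/(0.00974 − x) = 1.1 × 10^-5.
Neglecting x in the denominator: x = √(1.1 × 10^-5 × 0.00974) = 3.27 × 10^-4 M
Check: 3.4% ionized — well under 5%, approximation valid.
pH = −log[H+] = −log(3.27 × 10^-4) = 3.49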